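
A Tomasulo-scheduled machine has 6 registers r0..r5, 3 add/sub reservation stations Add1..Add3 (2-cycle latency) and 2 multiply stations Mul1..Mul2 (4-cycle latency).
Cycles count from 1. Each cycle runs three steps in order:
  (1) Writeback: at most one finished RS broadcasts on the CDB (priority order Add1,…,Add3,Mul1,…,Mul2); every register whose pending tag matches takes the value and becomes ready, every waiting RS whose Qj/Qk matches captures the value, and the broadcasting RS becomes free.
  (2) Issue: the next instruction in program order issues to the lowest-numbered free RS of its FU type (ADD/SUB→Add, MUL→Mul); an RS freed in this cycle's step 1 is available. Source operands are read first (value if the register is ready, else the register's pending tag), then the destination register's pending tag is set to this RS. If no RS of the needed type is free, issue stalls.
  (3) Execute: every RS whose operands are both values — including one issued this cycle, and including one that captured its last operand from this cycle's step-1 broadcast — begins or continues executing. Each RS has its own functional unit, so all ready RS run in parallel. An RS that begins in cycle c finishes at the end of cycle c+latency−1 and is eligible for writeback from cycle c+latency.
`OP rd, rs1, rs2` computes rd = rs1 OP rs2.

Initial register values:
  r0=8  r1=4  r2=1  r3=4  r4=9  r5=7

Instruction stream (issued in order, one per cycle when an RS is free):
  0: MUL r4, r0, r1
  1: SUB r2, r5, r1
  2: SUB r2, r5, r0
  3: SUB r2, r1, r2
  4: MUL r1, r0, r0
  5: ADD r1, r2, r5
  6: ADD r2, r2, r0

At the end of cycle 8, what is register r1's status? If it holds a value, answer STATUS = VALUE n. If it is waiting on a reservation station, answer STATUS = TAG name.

cycle 1: issue MUL r4<-Mul1 // r0:8,r1:4,r2:1,r3:4,r4:Mul1,r5:7
cycle 2: issue SUB r2<-Add1 // r0:8,r1:4,r2:Add1,r3:4,r4:Mul1,r5:7
cycle 3: issue SUB r2<-Add2 // r0:8,r1:4,r2:Add2,r3:4,r4:Mul1,r5:7
cycle 4: CDB Add1=3; issue SUB r2<-Add1 // r0:8,r1:4,r2:Add1,r3:4,r4:Mul1,r5:7
cycle 5: CDB Add2=-1; issue MUL r1<-Mul2 // r0:8,r1:Mul2,r2:Add1,r3:4,r4:Mul1,r5:7
cycle 6: CDB Mul1=32; issue ADD r1<-Add2 // r0:8,r1:Add2,r2:Add1,r3:4,r4:32,r5:7
cycle 7: CDB Add1=5; issue ADD r2<-Add1 // r0:8,r1:Add2,r2:Add1,r3:4,r4:32,r5:7
cycle 8: - // r0:8,r1:Add2,r2:Add1,r3:4,r4:32,r5:7

STATUS = TAG Add2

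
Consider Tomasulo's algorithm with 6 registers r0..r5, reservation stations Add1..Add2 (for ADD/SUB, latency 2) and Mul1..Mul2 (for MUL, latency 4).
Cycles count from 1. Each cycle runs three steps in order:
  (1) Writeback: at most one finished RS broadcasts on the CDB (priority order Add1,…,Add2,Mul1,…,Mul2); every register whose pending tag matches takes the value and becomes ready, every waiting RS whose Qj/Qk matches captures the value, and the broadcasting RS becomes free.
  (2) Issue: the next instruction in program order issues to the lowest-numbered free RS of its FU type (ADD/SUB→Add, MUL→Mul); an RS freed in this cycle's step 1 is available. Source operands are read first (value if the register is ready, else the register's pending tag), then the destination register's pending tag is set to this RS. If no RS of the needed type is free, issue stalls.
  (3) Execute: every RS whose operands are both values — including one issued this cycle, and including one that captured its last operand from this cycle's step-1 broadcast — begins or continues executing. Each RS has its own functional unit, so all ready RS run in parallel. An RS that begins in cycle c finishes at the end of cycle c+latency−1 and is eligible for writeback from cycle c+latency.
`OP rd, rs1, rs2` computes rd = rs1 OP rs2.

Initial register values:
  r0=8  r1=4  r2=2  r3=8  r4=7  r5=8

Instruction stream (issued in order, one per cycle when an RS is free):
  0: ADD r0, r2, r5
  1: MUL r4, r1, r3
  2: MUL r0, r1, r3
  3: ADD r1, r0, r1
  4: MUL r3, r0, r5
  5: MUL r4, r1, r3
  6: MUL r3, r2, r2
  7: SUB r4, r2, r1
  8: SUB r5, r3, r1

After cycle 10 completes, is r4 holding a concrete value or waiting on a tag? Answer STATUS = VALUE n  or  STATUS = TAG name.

cycle 1: issue ADD r0<-Add1 // r0:Add1,r1:4,r2:2,r3:8,r4:7,r5:8
cycle 2: issue MUL r4<-Mul1 // r0:Add1,r1:4,r2:2,r3:8,r4:Mul1,r5:8
cycle 3: CDB Add1=10; issue MUL r0<-Mul2 // r0:Mul2,r1:4,r2:2,r3:8,r4:Mul1,r5:8
cycle 4: issue ADD r1<-Add1 // r0:Mul2,r1:Add1,r2:2,r3:8,r4:Mul1,r5:8
cycle 5: stall // r0:Mul2,r1:Add1,r2:2,r3:8,r4:Mul1,r5:8
cycle 6: CDB Mul1=32; issue MUL r3<-Mul1 // r0:Mul2,r1:Add1,r2:2,r3:Mul1,r4:32,r5:8
cycle 7: CDB Mul2=32; issue MUL r4<-Mul2 // r0:32,r1:Add1,r2:2,r3:Mul1,r4:Mul2,r5:8
cycle 8: stall // r0:32,r1:Add1,r2:2,r3:Mul1,r4:Mul2,r5:8
cycle 9: CDB Add1=36; stall // r0:32,r1:36,r2:2,r3:Mul1,r4:Mul2,r5:8
cycle 10: stall // r0:32,r1:36,r2:2,r3:Mul1,r4:Mul2,r5:8

STATUS = TAG Mul2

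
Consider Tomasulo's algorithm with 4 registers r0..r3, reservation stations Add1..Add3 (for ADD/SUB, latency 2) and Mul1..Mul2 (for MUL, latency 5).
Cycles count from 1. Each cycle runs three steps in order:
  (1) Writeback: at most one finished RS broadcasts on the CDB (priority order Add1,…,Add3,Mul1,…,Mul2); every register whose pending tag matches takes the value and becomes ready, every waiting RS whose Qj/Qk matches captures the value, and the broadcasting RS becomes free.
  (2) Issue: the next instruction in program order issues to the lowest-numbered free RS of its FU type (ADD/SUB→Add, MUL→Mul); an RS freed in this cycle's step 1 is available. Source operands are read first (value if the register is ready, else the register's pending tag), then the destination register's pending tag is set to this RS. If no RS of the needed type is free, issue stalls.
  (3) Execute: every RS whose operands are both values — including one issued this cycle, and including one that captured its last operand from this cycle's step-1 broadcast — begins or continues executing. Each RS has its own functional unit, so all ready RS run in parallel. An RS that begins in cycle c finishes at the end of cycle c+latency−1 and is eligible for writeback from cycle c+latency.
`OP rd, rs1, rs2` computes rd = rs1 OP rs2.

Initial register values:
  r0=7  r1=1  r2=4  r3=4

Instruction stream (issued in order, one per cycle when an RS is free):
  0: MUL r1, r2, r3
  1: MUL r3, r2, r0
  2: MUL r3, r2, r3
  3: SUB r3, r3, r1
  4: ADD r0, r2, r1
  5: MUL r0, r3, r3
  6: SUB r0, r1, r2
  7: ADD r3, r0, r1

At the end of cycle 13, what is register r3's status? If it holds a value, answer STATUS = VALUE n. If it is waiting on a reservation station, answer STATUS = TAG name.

STATUS = TAG Add3

cycle 1: issue MUL r1<-Mul1 // r0:7,r1:Mul1,r2:4,r3:4
cycle 2: issue MUL r3<-Mul2 // r0:7,r1:Mul1,r2:4,r3:Mul2
cycle 3: stall // r0:7,r1:Mul1,r2:4,r3:Mul2
cycle 4: stall // r0:7,r1:Mul1,r2:4,r3:Mul2
cycle 5: stall // r0:7,r1:Mul1,r2:4,r3:Mul2
cycle 6: CDB Mul1=16; issue MUL r3<-Mul1 // r0:7,r1:16,r2:4,r3:Mul1
cycle 7: CDB Mul2=28; issue SUB r3<-Add1 // r0:7,r1:16,r2:4,r3:Add1
cycle 8: issue ADD r0<-Add2 // r0:Add2,r1:16,r2:4,r3:Add1
cycle 9: issue MUL r0<-Mul2 // r0:Mul2,r1:16,r2:4,r3:Add1
cycle 10: CDB Add2=20; issue SUB r0<-Add2 // r0:Add2,r1:16,r2:4,r3:Add1
cycle 11: issue ADD r3<-Add3 // r0:Add2,r1:16,r2:4,r3:Add3
cycle 12: CDB Add2=12 // r0:12,r1:16,r2:4,r3:Add3
cycle 13: CDB Mul1=112 // r0:12,r1:16,r2:4,r3:Add3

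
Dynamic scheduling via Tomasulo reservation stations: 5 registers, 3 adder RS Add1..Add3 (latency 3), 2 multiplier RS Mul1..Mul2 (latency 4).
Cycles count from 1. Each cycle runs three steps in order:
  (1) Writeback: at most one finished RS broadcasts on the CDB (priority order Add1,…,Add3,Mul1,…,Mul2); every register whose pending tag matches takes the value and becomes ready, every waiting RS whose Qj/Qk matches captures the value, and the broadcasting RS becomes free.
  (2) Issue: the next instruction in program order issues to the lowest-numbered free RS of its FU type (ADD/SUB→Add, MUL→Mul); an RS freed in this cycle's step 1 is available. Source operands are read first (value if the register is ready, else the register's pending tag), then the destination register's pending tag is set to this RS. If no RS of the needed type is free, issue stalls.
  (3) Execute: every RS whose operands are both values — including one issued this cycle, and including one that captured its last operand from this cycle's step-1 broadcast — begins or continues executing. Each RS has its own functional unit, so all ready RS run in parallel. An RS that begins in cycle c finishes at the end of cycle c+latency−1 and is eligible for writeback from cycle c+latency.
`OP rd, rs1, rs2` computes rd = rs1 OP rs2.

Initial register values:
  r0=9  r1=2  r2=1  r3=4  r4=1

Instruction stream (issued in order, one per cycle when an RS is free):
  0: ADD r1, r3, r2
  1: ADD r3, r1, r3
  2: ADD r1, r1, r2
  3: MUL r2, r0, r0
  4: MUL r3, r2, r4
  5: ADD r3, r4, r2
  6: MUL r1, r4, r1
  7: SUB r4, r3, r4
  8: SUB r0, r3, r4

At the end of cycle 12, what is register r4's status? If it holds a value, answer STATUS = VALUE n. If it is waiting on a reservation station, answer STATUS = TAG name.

STATUS = TAG Add2

cycle 1: issue ADD r1<-Add1 // r0:9,r1:Add1,r2:1,r3:4,r4:1
cycle 2: issue ADD r3<-Add2 // r0:9,r1:Add1,r2:1,r3:Add2,r4:1
cycle 3: issue ADD r1<-Add3 // r0:9,r1:Add3,r2:1,r3:Add2,r4:1
cycle 4: CDB Add1=5; issue MUL r2<-Mul1 // r0:9,r1:Add3,r2:Mul1,r3:Add2,r4:1
cycle 5: issue MUL r3<-Mul2 // r0:9,r1:Add3,r2:Mul1,r3:Mul2,r4:1
cycle 6: issue ADD r3<-Add1 // r0:9,r1:Add3,r2:Mul1,r3:Add1,r4:1
cycle 7: CDB Add2=9; stall // r0:9,r1:Add3,r2:Mul1,r3:Add1,r4:1
cycle 8: CDB Add3=6; stall // r0:9,r1:6,r2:Mul1,r3:Add1,r4:1
cycle 9: CDB Mul1=81; issue MUL r1<-Mul1 // r0:9,r1:Mul1,r2:81,r3:Add1,r4:1
cycle 10: issue SUB r4<-Add2 // r0:9,r1:Mul1,r2:81,r3:Add1,r4:Add2
cycle 11: issue SUB r0<-Add3 // r0:Add3,r1:Mul1,r2:81,r3:Add1,r4:Add2
cycle 12: CDB Add1=82 // r0:Add3,r1:Mul1,r2:81,r3:82,r4:Add2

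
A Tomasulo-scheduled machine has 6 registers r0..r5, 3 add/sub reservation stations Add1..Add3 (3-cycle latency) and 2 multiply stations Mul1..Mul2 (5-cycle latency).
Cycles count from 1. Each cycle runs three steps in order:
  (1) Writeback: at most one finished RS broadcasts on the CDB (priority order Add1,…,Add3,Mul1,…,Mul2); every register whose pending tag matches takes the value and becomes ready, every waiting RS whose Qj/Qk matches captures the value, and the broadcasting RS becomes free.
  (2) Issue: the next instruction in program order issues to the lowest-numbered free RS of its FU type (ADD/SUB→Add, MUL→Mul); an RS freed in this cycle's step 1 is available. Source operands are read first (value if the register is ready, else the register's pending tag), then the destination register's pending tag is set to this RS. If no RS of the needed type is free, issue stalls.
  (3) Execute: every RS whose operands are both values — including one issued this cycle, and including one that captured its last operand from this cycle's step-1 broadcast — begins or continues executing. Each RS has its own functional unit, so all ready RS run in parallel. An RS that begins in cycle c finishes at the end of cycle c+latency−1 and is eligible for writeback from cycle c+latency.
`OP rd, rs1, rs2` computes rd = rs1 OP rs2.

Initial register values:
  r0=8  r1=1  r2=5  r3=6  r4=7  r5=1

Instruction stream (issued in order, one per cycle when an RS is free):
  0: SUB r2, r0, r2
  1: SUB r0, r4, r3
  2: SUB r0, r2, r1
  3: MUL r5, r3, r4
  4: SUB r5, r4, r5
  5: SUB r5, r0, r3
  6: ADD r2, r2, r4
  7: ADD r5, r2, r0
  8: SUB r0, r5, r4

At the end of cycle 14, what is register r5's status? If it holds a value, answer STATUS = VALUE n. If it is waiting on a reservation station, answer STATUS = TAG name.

cycle 1: issue SUB r2<-Add1 // r0:8,r1:1,r2:Add1,r3:6,r4:7,r5:1
cycle 2: issue SUB r0<-Add2 // r0:Add2,r1:1,r2:Add1,r3:6,r4:7,r5:1
cycle 3: issue SUB r0<-Add3 // r0:Add3,r1:1,r2:Add1,r3:6,r4:7,r5:1
cycle 4: CDB Add1=3; issue MUL r5<-Mul1 // r0:Add3,r1:1,r2:3,r3:6,r4:7,r5:Mul1
cycle 5: CDB Add2=1; issue SUB r5<-Add1 // r0:Add3,r1:1,r2:3,r3:6,r4:7,r5:Add1
cycle 6: issue SUB r5<-Add2 // r0:Add3,r1:1,r2:3,r3:6,r4:7,r5:Add2
cycle 7: CDB Add3=2; issue ADD r2<-Add3 // r0:2,r1:1,r2:Add3,r3:6,r4:7,r5:Add2
cycle 8: stall // r0:2,r1:1,r2:Add3,r3:6,r4:7,r5:Add2
cycle 9: CDB Mul1=42; stall // r0:2,r1:1,r2:Add3,r3:6,r4:7,r5:Add2
cycle 10: CDB Add2=-4; issue ADD r5<-Add2 // r0:2,r1:1,r2:Add3,r3:6,r4:7,r5:Add2
cycle 11: CDB Add3=10; issue SUB r0<-Add3 // r0:Add3,r1:1,r2:10,r3:6,r4:7,r5:Add2
cycle 12: CDB Add1=-35 // r0:Add3,r1:1,r2:10,r3:6,r4:7,r5:Add2
cycle 13: - // r0:Add3,r1:1,r2:10,r3:6,r4:7,r5:Add2
cycle 14: CDB Add2=12 // r0:Add3,r1:1,r2:10,r3:6,r4:7,r5:12

STATUS = VALUE 12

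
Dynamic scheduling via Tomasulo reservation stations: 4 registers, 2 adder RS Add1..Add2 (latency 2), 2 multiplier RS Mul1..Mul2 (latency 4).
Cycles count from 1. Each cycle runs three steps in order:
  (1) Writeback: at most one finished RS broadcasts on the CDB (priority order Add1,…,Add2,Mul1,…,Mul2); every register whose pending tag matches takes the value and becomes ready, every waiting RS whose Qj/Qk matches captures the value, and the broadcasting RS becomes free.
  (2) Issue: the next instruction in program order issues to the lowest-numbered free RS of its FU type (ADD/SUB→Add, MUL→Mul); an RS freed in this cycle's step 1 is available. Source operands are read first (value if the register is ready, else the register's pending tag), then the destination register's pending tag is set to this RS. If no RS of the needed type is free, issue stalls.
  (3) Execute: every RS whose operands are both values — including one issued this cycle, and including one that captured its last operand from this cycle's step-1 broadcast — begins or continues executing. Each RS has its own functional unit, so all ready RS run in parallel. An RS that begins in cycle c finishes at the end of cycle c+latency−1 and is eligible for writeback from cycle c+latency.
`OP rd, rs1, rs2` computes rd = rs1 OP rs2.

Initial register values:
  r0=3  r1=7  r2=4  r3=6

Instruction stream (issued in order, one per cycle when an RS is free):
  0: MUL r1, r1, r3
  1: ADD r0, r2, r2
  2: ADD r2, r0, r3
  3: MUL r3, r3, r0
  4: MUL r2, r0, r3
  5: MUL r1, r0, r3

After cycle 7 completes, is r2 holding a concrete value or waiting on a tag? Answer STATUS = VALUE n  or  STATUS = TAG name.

  c1: issue MUL r1<-Mul1  regs: r0:3,r1:Mul1,r2:4,r3:6
  c2: issue ADD r0<-Add1  regs: r0:Add1,r1:Mul1,r2:4,r3:6
  c3: issue ADD r2<-Add2  regs: r0:Add1,r1:Mul1,r2:Add2,r3:6
  c4: CDB Add1=8; issue MUL r3<-Mul2  regs: r0:8,r1:Mul1,r2:Add2,r3:Mul2
  c5: CDB Mul1=42; issue MUL r2<-Mul1  regs: r0:8,r1:42,r2:Mul1,r3:Mul2
  c6: CDB Add2=14; stall  regs: r0:8,r1:42,r2:Mul1,r3:Mul2
  c7: stall  regs: r0:8,r1:42,r2:Mul1,r3:Mul2

STATUS = TAG Mul1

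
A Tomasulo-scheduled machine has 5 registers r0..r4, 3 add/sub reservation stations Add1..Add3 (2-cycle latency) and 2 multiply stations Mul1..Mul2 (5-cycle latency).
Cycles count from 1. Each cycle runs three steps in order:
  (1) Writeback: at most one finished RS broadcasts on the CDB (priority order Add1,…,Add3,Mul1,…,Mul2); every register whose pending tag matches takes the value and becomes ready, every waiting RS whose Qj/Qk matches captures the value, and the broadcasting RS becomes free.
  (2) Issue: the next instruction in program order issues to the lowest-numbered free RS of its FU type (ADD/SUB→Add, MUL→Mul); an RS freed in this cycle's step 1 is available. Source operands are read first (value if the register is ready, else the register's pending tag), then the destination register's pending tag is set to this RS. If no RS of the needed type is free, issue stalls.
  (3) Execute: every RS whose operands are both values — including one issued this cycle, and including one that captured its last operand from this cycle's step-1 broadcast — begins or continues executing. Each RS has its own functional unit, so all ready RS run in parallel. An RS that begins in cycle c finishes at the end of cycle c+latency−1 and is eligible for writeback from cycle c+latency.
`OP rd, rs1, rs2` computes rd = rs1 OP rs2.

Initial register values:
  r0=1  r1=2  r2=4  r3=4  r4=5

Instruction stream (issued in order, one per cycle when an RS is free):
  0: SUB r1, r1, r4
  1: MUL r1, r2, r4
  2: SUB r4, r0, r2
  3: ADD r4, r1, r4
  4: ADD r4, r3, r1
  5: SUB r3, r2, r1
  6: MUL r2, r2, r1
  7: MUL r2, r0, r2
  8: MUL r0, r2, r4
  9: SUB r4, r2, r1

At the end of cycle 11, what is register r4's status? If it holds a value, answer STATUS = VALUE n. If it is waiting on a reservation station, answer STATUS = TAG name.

STATUS = VALUE 24

cycle 1: issue SUB r1<-Add1 // r0:1,r1:Add1,r2:4,r3:4,r4:5
cycle 2: issue MUL r1<-Mul1 // r0:1,r1:Mul1,r2:4,r3:4,r4:5
cycle 3: CDB Add1=-3; issue SUB r4<-Add1 // r0:1,r1:Mul1,r2:4,r3:4,r4:Add1
cycle 4: issue ADD r4<-Add2 // r0:1,r1:Mul1,r2:4,r3:4,r4:Add2
cycle 5: CDB Add1=-3; issue ADD r4<-Add1 // r0:1,r1:Mul1,r2:4,r3:4,r4:Add1
cycle 6: issue SUB r3<-Add3 // r0:1,r1:Mul1,r2:4,r3:Add3,r4:Add1
cycle 7: CDB Mul1=20; issue MUL r2<-Mul1 // r0:1,r1:20,r2:Mul1,r3:Add3,r4:Add1
cycle 8: issue MUL r2<-Mul2 // r0:1,r1:20,r2:Mul2,r3:Add3,r4:Add1
cycle 9: CDB Add1=24; stall // r0:1,r1:20,r2:Mul2,r3:Add3,r4:24
cycle 10: CDB Add2=17; stall // r0:1,r1:20,r2:Mul2,r3:Add3,r4:24
cycle 11: CDB Add3=-16; stall // r0:1,r1:20,r2:Mul2,r3:-16,r4:24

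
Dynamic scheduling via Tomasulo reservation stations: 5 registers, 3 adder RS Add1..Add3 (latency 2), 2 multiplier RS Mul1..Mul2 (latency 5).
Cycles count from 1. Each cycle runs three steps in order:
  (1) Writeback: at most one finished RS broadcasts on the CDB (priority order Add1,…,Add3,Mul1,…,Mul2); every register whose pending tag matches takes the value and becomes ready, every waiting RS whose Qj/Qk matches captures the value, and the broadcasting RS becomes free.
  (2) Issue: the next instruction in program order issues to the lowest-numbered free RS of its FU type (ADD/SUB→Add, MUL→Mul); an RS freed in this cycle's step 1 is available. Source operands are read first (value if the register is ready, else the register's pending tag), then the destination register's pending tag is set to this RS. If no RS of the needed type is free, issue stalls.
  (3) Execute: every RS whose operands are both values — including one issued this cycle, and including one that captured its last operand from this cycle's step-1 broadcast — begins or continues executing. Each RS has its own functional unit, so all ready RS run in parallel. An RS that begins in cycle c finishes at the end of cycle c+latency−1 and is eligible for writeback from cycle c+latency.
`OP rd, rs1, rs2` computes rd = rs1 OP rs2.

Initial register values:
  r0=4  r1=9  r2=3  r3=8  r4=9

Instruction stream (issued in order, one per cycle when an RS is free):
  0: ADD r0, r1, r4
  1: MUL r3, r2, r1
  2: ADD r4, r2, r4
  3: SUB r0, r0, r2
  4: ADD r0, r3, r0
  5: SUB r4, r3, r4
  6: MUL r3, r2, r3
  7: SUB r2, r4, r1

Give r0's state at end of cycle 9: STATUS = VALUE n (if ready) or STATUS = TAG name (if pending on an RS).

STATUS = VALUE 42

  c1: issue ADD r0<-Add1  regs: r0:Add1,r1:9,r2:3,r3:8,r4:9
  c2: issue MUL r3<-Mul1  regs: r0:Add1,r1:9,r2:3,r3:Mul1,r4:9
  c3: CDB Add1=18; issue ADD r4<-Add1  regs: r0:18,r1:9,r2:3,r3:Mul1,r4:Add1
  c4: issue SUB r0<-Add2  regs: r0:Add2,r1:9,r2:3,r3:Mul1,r4:Add1
  c5: CDB Add1=12; issue ADD r0<-Add1  regs: r0:Add1,r1:9,r2:3,r3:Mul1,r4:12
  c6: CDB Add2=15; issue SUB r4<-Add2  regs: r0:Add1,r1:9,r2:3,r3:Mul1,r4:Add2
  c7: CDB Mul1=27; issue MUL r3<-Mul1  regs: r0:Add1,r1:9,r2:3,r3:Mul1,r4:Add2
  c8: issue SUB r2<-Add3  regs: r0:Add1,r1:9,r2:Add3,r3:Mul1,r4:Add2
  c9: CDB Add1=42  regs: r0:42,r1:9,r2:Add3,r3:Mul1,r4:Add2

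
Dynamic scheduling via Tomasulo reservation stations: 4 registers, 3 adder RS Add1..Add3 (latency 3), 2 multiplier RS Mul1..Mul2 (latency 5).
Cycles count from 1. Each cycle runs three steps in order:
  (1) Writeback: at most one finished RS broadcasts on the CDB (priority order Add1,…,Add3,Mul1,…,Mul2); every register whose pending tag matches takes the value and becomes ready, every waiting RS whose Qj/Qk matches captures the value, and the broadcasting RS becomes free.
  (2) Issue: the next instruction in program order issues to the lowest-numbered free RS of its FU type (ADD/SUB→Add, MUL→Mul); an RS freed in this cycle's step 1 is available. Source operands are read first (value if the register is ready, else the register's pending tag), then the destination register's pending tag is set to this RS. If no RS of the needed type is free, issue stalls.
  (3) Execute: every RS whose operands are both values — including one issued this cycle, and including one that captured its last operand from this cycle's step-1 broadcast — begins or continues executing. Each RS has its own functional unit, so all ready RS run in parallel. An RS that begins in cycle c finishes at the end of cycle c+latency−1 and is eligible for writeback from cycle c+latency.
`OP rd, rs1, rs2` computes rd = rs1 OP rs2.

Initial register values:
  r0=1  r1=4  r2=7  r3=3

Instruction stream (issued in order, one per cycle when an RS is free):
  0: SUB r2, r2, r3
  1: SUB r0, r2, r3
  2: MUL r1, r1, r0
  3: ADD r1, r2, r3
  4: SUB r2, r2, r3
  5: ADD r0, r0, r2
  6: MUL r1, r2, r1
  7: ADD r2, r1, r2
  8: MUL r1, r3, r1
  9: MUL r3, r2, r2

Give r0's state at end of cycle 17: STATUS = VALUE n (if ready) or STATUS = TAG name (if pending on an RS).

STATUS = VALUE 2

  c1: issue SUB r2<-Add1  regs: r0:1,r1:4,r2:Add1,r3:3
  c2: issue SUB r0<-Add2  regs: r0:Add2,r1:4,r2:Add1,r3:3
  c3: issue MUL r1<-Mul1  regs: r0:Add2,r1:Mul1,r2:Add1,r3:3
  c4: CDB Add1=4; issue ADD r1<-Add1  regs: r0:Add2,r1:Add1,r2:4,r3:3
  c5: issue SUB r2<-Add3  regs: r0:Add2,r1:Add1,r2:Add3,r3:3
  c6: stall  regs: r0:Add2,r1:Add1,r2:Add3,r3:3
  c7: CDB Add1=7; issue ADD r0<-Add1  regs: r0:Add1,r1:7,r2:Add3,r3:3
  c8: CDB Add2=1; issue MUL r1<-Mul2  regs: r0:Add1,r1:Mul2,r2:Add3,r3:3
  c9: CDB Add3=1; issue ADD r2<-Add2  regs: r0:Add1,r1:Mul2,r2:Add2,r3:3
  c10: stall  regs: r0:Add1,r1:Mul2,r2:Add2,r3:3
  c11: stall  regs: r0:Add1,r1:Mul2,r2:Add2,r3:3
  c12: CDB Add1=2; stall  regs: r0:2,r1:Mul2,r2:Add2,r3:3
  c13: CDB Mul1=4; issue MUL r1<-Mul1  regs: r0:2,r1:Mul1,r2:Add2,r3:3
  c14: CDB Mul2=7; issue MUL r3<-Mul2  regs: r0:2,r1:Mul1,r2:Add2,r3:Mul2
  c15: -  regs: r0:2,r1:Mul1,r2:Add2,r3:Mul2
  c16: -  regs: r0:2,r1:Mul1,r2:Add2,r3:Mul2
  c17: CDB Add2=8  regs: r0:2,r1:Mul1,r2:8,r3:Mul2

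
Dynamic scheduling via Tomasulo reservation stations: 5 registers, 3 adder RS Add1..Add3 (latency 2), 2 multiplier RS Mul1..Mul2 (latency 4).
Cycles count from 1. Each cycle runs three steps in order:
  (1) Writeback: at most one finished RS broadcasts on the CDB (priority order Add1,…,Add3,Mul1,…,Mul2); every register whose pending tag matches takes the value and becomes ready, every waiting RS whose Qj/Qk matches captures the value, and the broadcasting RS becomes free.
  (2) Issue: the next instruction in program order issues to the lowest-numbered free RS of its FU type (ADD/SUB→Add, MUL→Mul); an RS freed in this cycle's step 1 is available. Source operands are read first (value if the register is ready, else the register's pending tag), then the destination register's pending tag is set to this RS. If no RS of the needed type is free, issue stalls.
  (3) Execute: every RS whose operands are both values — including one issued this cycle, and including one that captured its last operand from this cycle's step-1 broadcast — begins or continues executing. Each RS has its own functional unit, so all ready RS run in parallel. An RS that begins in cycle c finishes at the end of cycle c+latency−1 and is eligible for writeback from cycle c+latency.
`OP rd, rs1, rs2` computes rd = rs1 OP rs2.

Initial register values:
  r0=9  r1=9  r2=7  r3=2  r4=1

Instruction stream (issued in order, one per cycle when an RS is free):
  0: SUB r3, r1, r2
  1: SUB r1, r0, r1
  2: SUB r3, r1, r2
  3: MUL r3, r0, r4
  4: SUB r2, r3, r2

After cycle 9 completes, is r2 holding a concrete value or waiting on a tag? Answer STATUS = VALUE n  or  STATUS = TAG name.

STATUS = TAG Add2

  c1: issue SUB r3<-Add1  regs: r0:9,r1:9,r2:7,r3:Add1,r4:1
  c2: issue SUB r1<-Add2  regs: r0:9,r1:Add2,r2:7,r3:Add1,r4:1
  c3: CDB Add1=2; issue SUB r3<-Add1  regs: r0:9,r1:Add2,r2:7,r3:Add1,r4:1
  c4: CDB Add2=0; issue MUL r3<-Mul1  regs: r0:9,r1:0,r2:7,r3:Mul1,r4:1
  c5: issue SUB r2<-Add2  regs: r0:9,r1:0,r2:Add2,r3:Mul1,r4:1
  c6: CDB Add1=-7  regs: r0:9,r1:0,r2:Add2,r3:Mul1,r4:1
  c7: -  regs: r0:9,r1:0,r2:Add2,r3:Mul1,r4:1
  c8: CDB Mul1=9  regs: r0:9,r1:0,r2:Add2,r3:9,r4:1
  c9: -  regs: r0:9,r1:0,r2:Add2,r3:9,r4:1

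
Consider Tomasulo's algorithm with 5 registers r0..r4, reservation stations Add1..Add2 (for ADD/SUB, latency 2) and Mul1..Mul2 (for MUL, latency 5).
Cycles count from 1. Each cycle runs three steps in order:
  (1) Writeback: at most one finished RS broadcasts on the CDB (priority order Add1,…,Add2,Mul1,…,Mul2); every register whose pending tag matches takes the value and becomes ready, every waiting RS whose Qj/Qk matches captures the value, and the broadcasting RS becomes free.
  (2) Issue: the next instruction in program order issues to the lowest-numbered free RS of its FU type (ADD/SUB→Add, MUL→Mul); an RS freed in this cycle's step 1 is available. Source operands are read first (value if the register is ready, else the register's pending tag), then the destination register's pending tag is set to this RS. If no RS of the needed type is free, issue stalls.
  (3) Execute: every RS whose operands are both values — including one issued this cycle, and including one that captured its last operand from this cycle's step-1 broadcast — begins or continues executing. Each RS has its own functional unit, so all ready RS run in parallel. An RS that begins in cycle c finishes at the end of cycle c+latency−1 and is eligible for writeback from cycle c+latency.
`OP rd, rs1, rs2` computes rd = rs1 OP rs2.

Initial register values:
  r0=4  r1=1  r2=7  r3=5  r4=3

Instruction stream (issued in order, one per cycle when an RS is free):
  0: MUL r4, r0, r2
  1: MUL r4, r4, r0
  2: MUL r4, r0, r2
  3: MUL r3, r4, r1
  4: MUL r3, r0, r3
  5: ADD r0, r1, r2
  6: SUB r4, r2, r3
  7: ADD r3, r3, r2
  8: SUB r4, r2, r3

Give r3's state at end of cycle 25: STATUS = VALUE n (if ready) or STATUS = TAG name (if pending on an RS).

cycle 1: issue MUL r4<-Mul1 // r0:4,r1:1,r2:7,r3:5,r4:Mul1
cycle 2: issue MUL r4<-Mul2 // r0:4,r1:1,r2:7,r3:5,r4:Mul2
cycle 3: stall // r0:4,r1:1,r2:7,r3:5,r4:Mul2
cycle 4: stall // r0:4,r1:1,r2:7,r3:5,r4:Mul2
cycle 5: stall // r0:4,r1:1,r2:7,r3:5,r4:Mul2
cycle 6: CDB Mul1=28; issue MUL r4<-Mul1 // r0:4,r1:1,r2:7,r3:5,r4:Mul1
cycle 7: stall // r0:4,r1:1,r2:7,r3:5,r4:Mul1
cycle 8: stall // r0:4,r1:1,r2:7,r3:5,r4:Mul1
cycle 9: stall // r0:4,r1:1,r2:7,r3:5,r4:Mul1
cycle 10: stall // r0:4,r1:1,r2:7,r3:5,r4:Mul1
cycle 11: CDB Mul1=28; issue MUL r3<-Mul1 // r0:4,r1:1,r2:7,r3:Mul1,r4:28
cycle 12: CDB Mul2=112; issue MUL r3<-Mul2 // r0:4,r1:1,r2:7,r3:Mul2,r4:28
cycle 13: issue ADD r0<-Add1 // r0:Add1,r1:1,r2:7,r3:Mul2,r4:28
cycle 14: issue SUB r4<-Add2 // r0:Add1,r1:1,r2:7,r3:Mul2,r4:Add2
cycle 15: CDB Add1=8; issue ADD r3<-Add1 // r0:8,r1:1,r2:7,r3:Add1,r4:Add2
cycle 16: CDB Mul1=28; stall // r0:8,r1:1,r2:7,r3:Add1,r4:Add2
cycle 17: stall // r0:8,r1:1,r2:7,r3:Add1,r4:Add2
cycle 18: stall // r0:8,r1:1,r2:7,r3:Add1,r4:Add2
cycle 19: stall // r0:8,r1:1,r2:7,r3:Add1,r4:Add2
cycle 20: stall // r0:8,r1:1,r2:7,r3:Add1,r4:Add2
cycle 21: CDB Mul2=112; stall // r0:8,r1:1,r2:7,r3:Add1,r4:Add2
cycle 22: stall // r0:8,r1:1,r2:7,r3:Add1,r4:Add2
cycle 23: CDB Add1=119; issue SUB r4<-Add1 // r0:8,r1:1,r2:7,r3:119,r4:Add1
cycle 24: CDB Add2=-105 // r0:8,r1:1,r2:7,r3:119,r4:Add1
cycle 25: CDB Add1=-112 // r0:8,r1:1,r2:7,r3:119,r4:-112

STATUS = VALUE 119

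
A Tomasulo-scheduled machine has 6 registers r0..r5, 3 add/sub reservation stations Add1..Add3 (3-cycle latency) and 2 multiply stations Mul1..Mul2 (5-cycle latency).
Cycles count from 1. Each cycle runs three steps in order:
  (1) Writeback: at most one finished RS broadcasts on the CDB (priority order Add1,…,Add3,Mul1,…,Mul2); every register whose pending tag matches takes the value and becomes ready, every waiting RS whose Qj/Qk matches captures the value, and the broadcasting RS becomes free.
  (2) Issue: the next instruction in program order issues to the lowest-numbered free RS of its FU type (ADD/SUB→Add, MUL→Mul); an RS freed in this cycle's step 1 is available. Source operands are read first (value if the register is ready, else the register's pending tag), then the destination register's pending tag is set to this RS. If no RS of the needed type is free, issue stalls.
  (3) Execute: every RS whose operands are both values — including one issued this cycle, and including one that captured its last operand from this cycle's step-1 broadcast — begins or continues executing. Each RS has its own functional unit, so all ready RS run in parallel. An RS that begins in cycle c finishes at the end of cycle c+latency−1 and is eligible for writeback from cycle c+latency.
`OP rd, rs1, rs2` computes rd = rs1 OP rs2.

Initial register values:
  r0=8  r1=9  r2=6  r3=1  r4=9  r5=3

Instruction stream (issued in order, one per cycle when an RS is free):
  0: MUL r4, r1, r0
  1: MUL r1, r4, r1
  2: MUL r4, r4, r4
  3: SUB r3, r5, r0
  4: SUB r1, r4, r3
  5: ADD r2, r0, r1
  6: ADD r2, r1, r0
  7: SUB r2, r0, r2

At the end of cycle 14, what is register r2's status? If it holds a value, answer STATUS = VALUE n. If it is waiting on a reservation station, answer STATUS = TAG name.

cycle 1: issue MUL r4<-Mul1 // r0:8,r1:9,r2:6,r3:1,r4:Mul1,r5:3
cycle 2: issue MUL r1<-Mul2 // r0:8,r1:Mul2,r2:6,r3:1,r4:Mul1,r5:3
cycle 3: stall // r0:8,r1:Mul2,r2:6,r3:1,r4:Mul1,r5:3
cycle 4: stall // r0:8,r1:Mul2,r2:6,r3:1,r4:Mul1,r5:3
cycle 5: stall // r0:8,r1:Mul2,r2:6,r3:1,r4:Mul1,r5:3
cycle 6: CDB Mul1=72; issue MUL r4<-Mul1 // r0:8,r1:Mul2,r2:6,r3:1,r4:Mul1,r5:3
cycle 7: issue SUB r3<-Add1 // r0:8,r1:Mul2,r2:6,r3:Add1,r4:Mul1,r5:3
cycle 8: issue SUB r1<-Add2 // r0:8,r1:Add2,r2:6,r3:Add1,r4:Mul1,r5:3
cycle 9: issue ADD r2<-Add3 // r0:8,r1:Add2,r2:Add3,r3:Add1,r4:Mul1,r5:3
cycle 10: CDB Add1=-5; issue ADD r2<-Add1 // r0:8,r1:Add2,r2:Add1,r3:-5,r4:Mul1,r5:3
cycle 11: CDB Mul1=5184; stall // r0:8,r1:Add2,r2:Add1,r3:-5,r4:5184,r5:3
cycle 12: CDB Mul2=648; stall // r0:8,r1:Add2,r2:Add1,r3:-5,r4:5184,r5:3
cycle 13: stall // r0:8,r1:Add2,r2:Add1,r3:-5,r4:5184,r5:3
cycle 14: CDB Add2=5189; issue SUB r2<-Add2 // r0:8,r1:5189,r2:Add2,r3:-5,r4:5184,r5:3

STATUS = TAG Add2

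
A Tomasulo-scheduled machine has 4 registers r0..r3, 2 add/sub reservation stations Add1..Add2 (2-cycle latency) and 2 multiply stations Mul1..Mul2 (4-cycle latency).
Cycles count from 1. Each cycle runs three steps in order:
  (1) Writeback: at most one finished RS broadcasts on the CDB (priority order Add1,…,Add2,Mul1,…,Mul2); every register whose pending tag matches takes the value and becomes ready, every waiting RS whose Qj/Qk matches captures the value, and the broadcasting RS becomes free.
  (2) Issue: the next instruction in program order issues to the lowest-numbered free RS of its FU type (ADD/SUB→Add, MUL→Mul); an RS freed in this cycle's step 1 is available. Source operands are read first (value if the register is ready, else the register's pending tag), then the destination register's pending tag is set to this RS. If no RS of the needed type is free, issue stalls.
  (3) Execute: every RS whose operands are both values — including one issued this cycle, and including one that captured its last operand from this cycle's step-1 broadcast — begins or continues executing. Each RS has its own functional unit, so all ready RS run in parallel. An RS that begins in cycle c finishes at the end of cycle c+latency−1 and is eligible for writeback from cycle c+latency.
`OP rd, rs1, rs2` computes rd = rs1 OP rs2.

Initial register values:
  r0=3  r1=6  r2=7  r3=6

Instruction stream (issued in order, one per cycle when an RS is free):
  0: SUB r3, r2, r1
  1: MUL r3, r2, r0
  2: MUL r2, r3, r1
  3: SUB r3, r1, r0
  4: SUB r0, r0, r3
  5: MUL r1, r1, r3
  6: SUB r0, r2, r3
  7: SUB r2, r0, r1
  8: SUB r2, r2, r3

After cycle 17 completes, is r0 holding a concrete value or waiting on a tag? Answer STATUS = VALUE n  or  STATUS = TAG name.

STATUS = VALUE 123

cycle 1: issue SUB r3<-Add1 // r0:3,r1:6,r2:7,r3:Add1
cycle 2: issue MUL r3<-Mul1 // r0:3,r1:6,r2:7,r3:Mul1
cycle 3: CDB Add1=1; issue MUL r2<-Mul2 // r0:3,r1:6,r2:Mul2,r3:Mul1
cycle 4: issue SUB r3<-Add1 // r0:3,r1:6,r2:Mul2,r3:Add1
cycle 5: issue SUB r0<-Add2 // r0:Add2,r1:6,r2:Mul2,r3:Add1
cycle 6: CDB Add1=3; stall // r0:Add2,r1:6,r2:Mul2,r3:3
cycle 7: CDB Mul1=21; issue MUL r1<-Mul1 // r0:Add2,r1:Mul1,r2:Mul2,r3:3
cycle 8: CDB Add2=0; issue SUB r0<-Add1 // r0:Add1,r1:Mul1,r2:Mul2,r3:3
cycle 9: issue SUB r2<-Add2 // r0:Add1,r1:Mul1,r2:Add2,r3:3
cycle 10: stall // r0:Add1,r1:Mul1,r2:Add2,r3:3
cycle 11: CDB Mul1=18; stall // r0:Add1,r1:18,r2:Add2,r3:3
cycle 12: CDB Mul2=126; stall // r0:Add1,r1:18,r2:Add2,r3:3
cycle 13: stall // r0:Add1,r1:18,r2:Add2,r3:3
cycle 14: CDB Add1=123; issue SUB r2<-Add1 // r0:123,r1:18,r2:Add1,r3:3
cycle 15: - // r0:123,r1:18,r2:Add1,r3:3
cycle 16: CDB Add2=105 // r0:123,r1:18,r2:Add1,r3:3
cycle 17: - // r0:123,r1:18,r2:Add1,r3:3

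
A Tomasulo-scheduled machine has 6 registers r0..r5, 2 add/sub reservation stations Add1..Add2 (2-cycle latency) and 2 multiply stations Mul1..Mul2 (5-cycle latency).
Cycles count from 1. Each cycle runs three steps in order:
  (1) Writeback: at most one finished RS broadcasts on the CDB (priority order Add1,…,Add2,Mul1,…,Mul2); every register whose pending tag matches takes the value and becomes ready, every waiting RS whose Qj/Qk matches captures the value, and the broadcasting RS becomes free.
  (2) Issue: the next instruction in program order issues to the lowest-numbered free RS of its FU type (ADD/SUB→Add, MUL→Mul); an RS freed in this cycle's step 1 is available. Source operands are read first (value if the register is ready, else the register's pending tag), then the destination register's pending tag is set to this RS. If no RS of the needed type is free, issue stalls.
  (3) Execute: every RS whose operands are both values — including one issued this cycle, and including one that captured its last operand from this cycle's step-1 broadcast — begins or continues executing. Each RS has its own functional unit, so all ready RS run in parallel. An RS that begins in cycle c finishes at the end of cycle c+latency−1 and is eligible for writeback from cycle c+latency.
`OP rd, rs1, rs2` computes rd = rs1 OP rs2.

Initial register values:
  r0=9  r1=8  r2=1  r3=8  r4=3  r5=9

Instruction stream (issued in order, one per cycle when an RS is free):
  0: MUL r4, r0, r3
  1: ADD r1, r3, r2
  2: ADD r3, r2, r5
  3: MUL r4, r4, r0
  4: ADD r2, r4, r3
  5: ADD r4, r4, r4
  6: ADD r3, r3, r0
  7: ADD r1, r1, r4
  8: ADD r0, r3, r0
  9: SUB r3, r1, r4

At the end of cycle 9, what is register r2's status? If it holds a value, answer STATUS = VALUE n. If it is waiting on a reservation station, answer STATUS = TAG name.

  c1: issue MUL r4<-Mul1  regs: r0:9,r1:8,r2:1,r3:8,r4:Mul1,r5:9
  c2: issue ADD r1<-Add1  regs: r0:9,r1:Add1,r2:1,r3:8,r4:Mul1,r5:9
  c3: issue ADD r3<-Add2  regs: r0:9,r1:Add1,r2:1,r3:Add2,r4:Mul1,r5:9
  c4: CDB Add1=9; issue MUL r4<-Mul2  regs: r0:9,r1:9,r2:1,r3:Add2,r4:Mul2,r5:9
  c5: CDB Add2=10; issue ADD r2<-Add1  regs: r0:9,r1:9,r2:Add1,r3:10,r4:Mul2,r5:9
  c6: CDB Mul1=72; issue ADD r4<-Add2  regs: r0:9,r1:9,r2:Add1,r3:10,r4:Add2,r5:9
  c7: stall  regs: r0:9,r1:9,r2:Add1,r3:10,r4:Add2,r5:9
  c8: stall  regs: r0:9,r1:9,r2:Add1,r3:10,r4:Add2,r5:9
  c9: stall  regs: r0:9,r1:9,r2:Add1,r3:10,r4:Add2,r5:9

STATUS = TAG Add1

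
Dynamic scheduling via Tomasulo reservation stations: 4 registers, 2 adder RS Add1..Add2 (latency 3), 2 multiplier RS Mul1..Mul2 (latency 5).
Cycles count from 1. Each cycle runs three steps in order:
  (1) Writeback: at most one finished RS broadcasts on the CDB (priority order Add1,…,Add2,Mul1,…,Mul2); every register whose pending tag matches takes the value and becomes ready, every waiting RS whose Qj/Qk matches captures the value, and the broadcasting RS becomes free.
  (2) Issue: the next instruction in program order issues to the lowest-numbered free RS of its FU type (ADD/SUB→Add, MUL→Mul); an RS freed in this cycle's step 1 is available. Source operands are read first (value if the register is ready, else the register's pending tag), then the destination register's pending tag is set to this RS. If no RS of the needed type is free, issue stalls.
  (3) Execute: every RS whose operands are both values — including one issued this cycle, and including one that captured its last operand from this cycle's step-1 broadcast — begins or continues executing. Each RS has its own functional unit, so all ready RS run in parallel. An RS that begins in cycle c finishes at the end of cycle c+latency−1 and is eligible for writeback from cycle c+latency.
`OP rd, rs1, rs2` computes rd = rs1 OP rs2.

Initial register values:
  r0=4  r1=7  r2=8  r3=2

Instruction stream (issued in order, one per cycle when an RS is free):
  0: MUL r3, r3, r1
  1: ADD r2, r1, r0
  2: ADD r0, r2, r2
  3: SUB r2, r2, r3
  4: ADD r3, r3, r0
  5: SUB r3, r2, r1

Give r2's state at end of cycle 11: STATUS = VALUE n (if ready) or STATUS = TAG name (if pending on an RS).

  c1: issue MUL r3<-Mul1  regs: r0:4,r1:7,r2:8,r3:Mul1
  c2: issue ADD r2<-Add1  regs: r0:4,r1:7,r2:Add1,r3:Mul1
  c3: issue ADD r0<-Add2  regs: r0:Add2,r1:7,r2:Add1,r3:Mul1
  c4: stall  regs: r0:Add2,r1:7,r2:Add1,r3:Mul1
  c5: CDB Add1=11; issue SUB r2<-Add1  regs: r0:Add2,r1:7,r2:Add1,r3:Mul1
  c6: CDB Mul1=14; stall  regs: r0:Add2,r1:7,r2:Add1,r3:14
  c7: stall  regs: r0:Add2,r1:7,r2:Add1,r3:14
  c8: CDB Add2=22; issue ADD r3<-Add2  regs: r0:22,r1:7,r2:Add1,r3:Add2
  c9: CDB Add1=-3; issue SUB r3<-Add1  regs: r0:22,r1:7,r2:-3,r3:Add1
  c10: -  regs: r0:22,r1:7,r2:-3,r3:Add1
  c11: CDB Add2=36  regs: r0:22,r1:7,r2:-3,r3:Add1

STATUS = VALUE -3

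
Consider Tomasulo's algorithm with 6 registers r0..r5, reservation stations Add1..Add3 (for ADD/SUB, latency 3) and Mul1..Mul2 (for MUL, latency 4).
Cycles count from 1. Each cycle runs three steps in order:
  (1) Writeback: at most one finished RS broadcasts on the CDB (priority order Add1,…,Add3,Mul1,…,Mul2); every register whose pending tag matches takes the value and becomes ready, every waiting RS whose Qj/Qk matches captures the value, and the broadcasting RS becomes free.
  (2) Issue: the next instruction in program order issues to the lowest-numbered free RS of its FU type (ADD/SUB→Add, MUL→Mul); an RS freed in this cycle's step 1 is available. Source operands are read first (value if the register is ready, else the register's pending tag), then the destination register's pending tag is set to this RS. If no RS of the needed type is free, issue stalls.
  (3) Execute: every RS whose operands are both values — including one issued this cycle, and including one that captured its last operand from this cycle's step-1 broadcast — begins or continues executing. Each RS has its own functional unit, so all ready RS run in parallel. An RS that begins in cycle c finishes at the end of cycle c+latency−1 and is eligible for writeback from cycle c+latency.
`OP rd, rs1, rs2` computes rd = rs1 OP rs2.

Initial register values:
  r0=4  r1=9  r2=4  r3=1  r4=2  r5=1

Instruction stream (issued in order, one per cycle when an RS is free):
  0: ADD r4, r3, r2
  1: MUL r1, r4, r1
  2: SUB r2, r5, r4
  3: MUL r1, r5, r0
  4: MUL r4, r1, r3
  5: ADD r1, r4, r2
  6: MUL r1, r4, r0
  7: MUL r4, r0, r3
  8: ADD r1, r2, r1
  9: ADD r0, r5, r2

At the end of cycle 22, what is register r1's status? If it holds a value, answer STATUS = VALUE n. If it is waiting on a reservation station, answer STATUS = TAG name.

STATUS = VALUE 12

  c1: issue ADD r4<-Add1  regs: r0:4,r1:9,r2:4,r3:1,r4:Add1,r5:1
  c2: issue MUL r1<-Mul1  regs: r0:4,r1:Mul1,r2:4,r3:1,r4:Add1,r5:1
  c3: issue SUB r2<-Add2  regs: r0:4,r1:Mul1,r2:Add2,r3:1,r4:Add1,r5:1
  c4: CDB Add1=5; issue MUL r1<-Mul2  regs: r0:4,r1:Mul2,r2:Add2,r3:1,r4:5,r5:1
  c5: stall  regs: r0:4,r1:Mul2,r2:Add2,r3:1,r4:5,r5:1
  c6: stall  regs: r0:4,r1:Mul2,r2:Add2,r3:1,r4:5,r5:1
  c7: CDB Add2=-4; stall  regs: r0:4,r1:Mul2,r2:-4,r3:1,r4:5,r5:1
  c8: CDB Mul1=45; issue MUL r4<-Mul1  regs: r0:4,r1:Mul2,r2:-4,r3:1,r4:Mul1,r5:1
  c9: CDB Mul2=4; issue ADD r1<-Add1  regs: r0:4,r1:Add1,r2:-4,r3:1,r4:Mul1,r5:1
  c10: issue MUL r1<-Mul2  regs: r0:4,r1:Mul2,r2:-4,r3:1,r4:Mul1,r5:1
  c11: stall  regs: r0:4,r1:Mul2,r2:-4,r3:1,r4:Mul1,r5:1
  c12: stall  regs: r0:4,r1:Mul2,r2:-4,r3:1,r4:Mul1,r5:1
  c13: CDB Mul1=4; issue MUL r4<-Mul1  regs: r0:4,r1:Mul2,r2:-4,r3:1,r4:Mul1,r5:1
  c14: issue ADD r1<-Add2  regs: r0:4,r1:Add2,r2:-4,r3:1,r4:Mul1,r5:1
  c15: issue ADD r0<-Add3  regs: r0:Add3,r1:Add2,r2:-4,r3:1,r4:Mul1,r5:1
  c16: CDB Add1=0  regs: r0:Add3,r1:Add2,r2:-4,r3:1,r4:Mul1,r5:1
  c17: CDB Mul1=4  regs: r0:Add3,r1:Add2,r2:-4,r3:1,r4:4,r5:1
  c18: CDB Add3=-3  regs: r0:-3,r1:Add2,r2:-4,r3:1,r4:4,r5:1
  c19: CDB Mul2=16  regs: r0:-3,r1:Add2,r2:-4,r3:1,r4:4,r5:1
  c20: -  regs: r0:-3,r1:Add2,r2:-4,r3:1,r4:4,r5:1
  c21: -  regs: r0:-3,r1:Add2,r2:-4,r3:1,r4:4,r5:1
  c22: CDB Add2=12  regs: r0:-3,r1:12,r2:-4,r3:1,r4:4,r5:1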